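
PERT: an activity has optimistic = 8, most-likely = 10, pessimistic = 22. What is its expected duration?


te = (o + 4m + p) / 6
= (8 + 4×10 + 22) / 6
= (8 + 40 + 22) / 6
= 70 / 6
= 11.67


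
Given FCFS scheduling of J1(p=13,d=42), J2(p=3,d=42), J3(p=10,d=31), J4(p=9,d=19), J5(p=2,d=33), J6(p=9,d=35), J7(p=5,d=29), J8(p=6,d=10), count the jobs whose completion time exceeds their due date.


Completion vs due date:
  J1: C=13, d=42 → on time
  J2: C=16, d=42 → on time
  J3: C=26, d=31 → on time
  J4: C=35, d=19 → TARDY
  J5: C=37, d=33 → TARDY
  J6: C=46, d=35 → TARDY
  J7: C=51, d=29 → TARDY
  J8: C=57, d=10 → TARDY
Tardy jobs: J4, J5, J6, J7, J8
Count = 5


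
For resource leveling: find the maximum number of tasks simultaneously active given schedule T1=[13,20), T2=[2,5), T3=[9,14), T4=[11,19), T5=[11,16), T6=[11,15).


Check each time point for overlaps:
  t=13: 5 tasks active (T1, T3, T4, T5, T6)
Max concurrent = 5


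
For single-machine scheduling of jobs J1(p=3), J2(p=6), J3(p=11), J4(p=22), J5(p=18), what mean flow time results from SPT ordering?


SPT order: J1 → J2 → J3 → J5 → J4
Completion times:
  J1: C=3
  J2: C=9
  J3: C=20
  J5: C=38
  J4: C=60
Sum = 130, n = 5
Mean flow = 130/5
= 26.00


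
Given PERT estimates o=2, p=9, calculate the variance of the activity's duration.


σ² = ((p - o) / 6)² = (p - o)² / 36
= (9 - 2)² / 36
= 7² / 36
= 49 / 36
= 1.3611


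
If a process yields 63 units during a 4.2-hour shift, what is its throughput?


Throughput = units / time
= 63 / 4.2
= 15.0 units/hour


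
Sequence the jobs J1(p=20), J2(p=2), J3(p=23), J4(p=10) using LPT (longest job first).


LPT: sort by longest processing time first
  J3: p=23
  J1: p=20
  J4: p=10
  J2: p=2
Order: J3 → J1 → J4 → J2


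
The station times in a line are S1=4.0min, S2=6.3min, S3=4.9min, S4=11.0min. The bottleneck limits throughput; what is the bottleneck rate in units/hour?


Bottleneck = longest station time
Station times: [4.0, 6.3, 4.9, 11.0]
Max = 11.0 min
Rate = 60 / 11.0
= 5.45 units/hour (bottleneck: 11.0min)


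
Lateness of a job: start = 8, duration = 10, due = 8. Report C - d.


Completion = 8 + 10 = 18
Lateness = C - d = 18 - 8
= 10


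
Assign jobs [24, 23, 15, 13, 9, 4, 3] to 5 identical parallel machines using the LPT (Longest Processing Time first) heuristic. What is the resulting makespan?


Jobs (LPT sorted): [24, 23, 15, 13, 9, 4, 3]
Machines: 5
  J=24 → Machine 1 (load: 0+24=24)
  J=23 → Machine 2 (load: 0+23=23)
  J=15 → Machine 3 (load: 0+15=15)
  J=13 → Machine 4 (load: 0+13=13)
  J=9 → Machine 5 (load: 0+9=9)
  J=4 → Machine 5 (load: 9+4=13)
  J=3 → Machine 4 (load: 13+3=16)
Machine loads: [24, 23, 15, 16, 13]
Makespan = max = 24 time units


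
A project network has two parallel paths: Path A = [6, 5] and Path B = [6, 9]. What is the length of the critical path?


Path A: 6 + 5 = 11
Path B: 6 + 9 = 15
Critical path = longest = max(11, 15)
= 15 (Path B)


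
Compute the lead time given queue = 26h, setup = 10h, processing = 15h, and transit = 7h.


Lead time = queue + setup + processing + transit
= 26 + 10 + 15 + 7
= 58 hours


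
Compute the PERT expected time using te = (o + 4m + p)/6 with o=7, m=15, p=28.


te = (o + 4m + p) / 6
= (7 + 4×15 + 28) / 6
= (7 + 60 + 28) / 6
= 95 / 6
= 15.83


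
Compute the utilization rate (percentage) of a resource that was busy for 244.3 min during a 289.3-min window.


Utilization = busy / total × 100
= 244.3 / 289.3 × 100
= 84.4%


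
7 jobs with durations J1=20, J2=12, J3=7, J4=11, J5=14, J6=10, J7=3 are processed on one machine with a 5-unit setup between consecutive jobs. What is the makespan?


Makespan = Σ processing + (n-1) × setup
= (20 + 12 + 7 + 11 + 14 + 10 + 3) + (7-1)×5
= 77 + 30
= 107 time units


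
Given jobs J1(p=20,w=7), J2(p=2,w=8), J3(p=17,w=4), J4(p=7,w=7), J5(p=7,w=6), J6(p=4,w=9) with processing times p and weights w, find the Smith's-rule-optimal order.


WSPT (Smith's rule): sort by p/w ascending
  J2: p/w = 2/8 = 0.250
  J6: p/w = 4/9 = 0.444
  J4: p/w = 7/7 = 1.000
  J5: p/w = 7/6 = 1.167
  J1: p/w = 20/7 = 2.857
  J3: p/w = 17/4 = 4.250
Order: J2 → J6 → J4 → J5 → J1 → J3


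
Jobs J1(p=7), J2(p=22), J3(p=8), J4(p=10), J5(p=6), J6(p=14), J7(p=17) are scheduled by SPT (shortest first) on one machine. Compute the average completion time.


SPT order: J5 → J1 → J3 → J4 → J6 → J7 → J2
Completion times:
  J5: C=6
  J1: C=13
  J3: C=21
  J4: C=31
  J6: C=45
  J7: C=62
  J2: C=84
Sum = 262, n = 7
Mean flow = 262/7
= 37.43


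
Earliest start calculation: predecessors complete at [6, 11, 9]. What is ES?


ES = max of all predecessor completion times
Predecessors: [6, 11, 9]
ES = max(6, 11, 9)
= 11


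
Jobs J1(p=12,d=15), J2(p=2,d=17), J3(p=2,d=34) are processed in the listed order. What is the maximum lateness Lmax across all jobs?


Lateness per job (L = C - d):
  J1: C=12, d=15, L=-3
  J2: C=14, d=17, L=-3
  J3: C=16, d=34, L=-18
Lmax = max(-3, -3, -18)
= -3


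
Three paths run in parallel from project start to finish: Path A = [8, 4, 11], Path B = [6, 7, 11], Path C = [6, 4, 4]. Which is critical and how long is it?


Path A: 8 + 4 + 11 = 23
Path B: 6 + 7 + 11 = 24
Path C: 6 + 4 + 4 = 14
Critical path = longest = max(23, 24, 14)
= 24 (Path B)


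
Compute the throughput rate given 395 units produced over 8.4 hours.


Throughput = units / time
= 395 / 8.4
= 47.0 units/hour


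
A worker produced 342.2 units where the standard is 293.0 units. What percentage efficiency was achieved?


Efficiency = (actual / standard) × 100
= (342.2 / 293.0) × 100
= 116.8%


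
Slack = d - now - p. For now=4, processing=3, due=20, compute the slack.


Slack = due - current_time - processing
= 20 - 4 - 3
= 13


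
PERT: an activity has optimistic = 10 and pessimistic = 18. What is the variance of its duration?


σ² = ((p - o) / 6)² = (p - o)² / 36
= (18 - 10)² / 36
= 8² / 36
= 64 / 36
= 1.7778


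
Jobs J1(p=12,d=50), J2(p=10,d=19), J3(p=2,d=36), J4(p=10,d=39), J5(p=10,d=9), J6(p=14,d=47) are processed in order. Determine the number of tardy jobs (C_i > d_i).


Completion vs due date:
  J1: C=12, d=50 → on time
  J2: C=22, d=19 → TARDY
  J3: C=24, d=36 → on time
  J4: C=34, d=39 → on time
  J5: C=44, d=9 → TARDY
  J6: C=58, d=47 → TARDY
Tardy jobs: J2, J5, J6
Count = 3


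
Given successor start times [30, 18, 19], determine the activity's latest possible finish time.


LF = min of all successor start times
Successors start at: [30, 18, 19]
LF = min(30, 18, 19)
= 18


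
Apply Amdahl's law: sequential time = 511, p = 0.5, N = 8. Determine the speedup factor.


Amdahl's law: T_p = T × ((1-p) + p/N)
= 511 × ((1-0.5) + 0.5/8)
= 511 × (0.50 + 0.0625)
= 511 × 0.5625
= 287.44
Speedup = 511/287.44
= 1.78×


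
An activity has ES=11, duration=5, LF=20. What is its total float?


EF = ES + duration = 11 + 5 = 16
LS = LF - duration = 20 - 5 = 15
Total Float = LF - EF = 20 - 16
(or LS - ES = 15 - 11)
= 4


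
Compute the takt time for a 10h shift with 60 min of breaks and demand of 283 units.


Available = 10×60 - 60 = 540 min
Takt time = 540 / 283
= 1.91 min/unit


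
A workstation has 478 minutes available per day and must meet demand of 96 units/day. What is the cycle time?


Cycle time = available time / demand
= 478 / 96
= 4.98 min/unit


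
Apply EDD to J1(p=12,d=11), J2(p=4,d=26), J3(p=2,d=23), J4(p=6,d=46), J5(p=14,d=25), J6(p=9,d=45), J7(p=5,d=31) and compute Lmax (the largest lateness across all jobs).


EDD order: J1 → J3 → J5 → J2 → J7 → J6 → J4
Completion and lateness:
  J1: C=12, d=11, L=12-11=1
  J3: C=14, d=23, L=14-23=-9
  J5: C=28, d=25, L=28-25=3
  J2: C=32, d=26, L=32-26=6
  J7: C=37, d=31, L=37-31=6
  J6: C=46, d=45, L=46-45=1
  J4: C=52, d=46, L=52-46=6
Lmax = max(1, -9, 3, 6, 6, 1, 6)
= 6


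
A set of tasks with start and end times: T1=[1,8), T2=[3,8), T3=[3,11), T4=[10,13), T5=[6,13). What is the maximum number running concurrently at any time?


Check each time point for overlaps:
  t=6: 4 tasks active (T1, T2, T3, T5)
Max concurrent = 4


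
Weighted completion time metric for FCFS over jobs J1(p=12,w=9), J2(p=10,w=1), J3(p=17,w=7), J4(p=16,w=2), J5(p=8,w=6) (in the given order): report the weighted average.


Completion times:
  J1: C=12, w×C=9×12=108
  J2: C=22, w×C=1×22=22
  J3: C=39, w×C=7×39=273
  J4: C=55, w×C=2×55=110
  J5: C=63, w×C=6×63=378
Sum w×C = 891
Sum w = 25
Weighted avg = 891/25
= 35.64


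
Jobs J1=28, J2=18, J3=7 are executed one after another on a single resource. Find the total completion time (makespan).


Sequential makespan: sum all processing times
= 28 + 18 + 7
= 53 time units


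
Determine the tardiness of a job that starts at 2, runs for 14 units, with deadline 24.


Completion = start + processing = 2 + 14 = 16
Tardiness = max(0, C - d) = max(0, 16 - 24)
= max(0, -8)
= 0


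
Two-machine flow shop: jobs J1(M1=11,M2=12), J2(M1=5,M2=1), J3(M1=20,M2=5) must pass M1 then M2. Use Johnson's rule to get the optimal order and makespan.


Johnson's rule:
Group 1 (M1≤M2, sort by M1): ['J1']
Group 2 (M1>M2, sort desc M2): ['J3', 'J2']
Sequence: J1 → J3 → J2
Makespan calculation:
  J1: M1 done=11, M2 done=23
  J3: M1 done=31, M2 done=36
  J2: M1 done=36, M2 done=37
= Sequence: J1 → J3 → J2, Makespan: 37


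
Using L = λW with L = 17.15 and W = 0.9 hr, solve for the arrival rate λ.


Little's law: L = λW → λ = L / W
= 17.15 / 0.9
= 19.06 per hour


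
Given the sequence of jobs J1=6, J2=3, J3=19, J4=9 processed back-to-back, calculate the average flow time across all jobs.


Completion times:
  J1: completes at 6
  J2: completes at 9
  J3: completes at 28
  J4: completes at 37
Sum = 80
Average = 80/4
= 20.00


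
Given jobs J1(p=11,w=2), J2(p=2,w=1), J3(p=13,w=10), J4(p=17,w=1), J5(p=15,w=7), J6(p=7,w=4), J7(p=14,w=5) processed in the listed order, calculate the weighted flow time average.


Completion times:
  J1: C=11, w×C=2×11=22
  J2: C=13, w×C=1×13=13
  J3: C=26, w×C=10×26=260
  J4: C=43, w×C=1×43=43
  J5: C=58, w×C=7×58=406
  J6: C=65, w×C=4×65=260
  J7: C=79, w×C=5×79=395
Sum w×C = 1399
Sum w = 30
Weighted avg = 1399/30
= 46.63


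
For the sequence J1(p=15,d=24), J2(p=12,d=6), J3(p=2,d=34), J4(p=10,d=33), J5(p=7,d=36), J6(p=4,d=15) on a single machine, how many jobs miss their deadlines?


Completion vs due date:
  J1: C=15, d=24 → on time
  J2: C=27, d=6 → TARDY
  J3: C=29, d=34 → on time
  J4: C=39, d=33 → TARDY
  J5: C=46, d=36 → TARDY
  J6: C=50, d=15 → TARDY
Tardy jobs: J2, J4, J5, J6
Count = 4


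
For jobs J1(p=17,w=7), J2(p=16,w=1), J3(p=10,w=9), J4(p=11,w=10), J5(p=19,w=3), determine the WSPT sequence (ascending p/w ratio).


WSPT (Smith's rule): sort by p/w ascending
  J4: p/w = 11/10 = 1.100
  J3: p/w = 10/9 = 1.111
  J1: p/w = 17/7 = 2.429
  J5: p/w = 19/3 = 6.333
  J2: p/w = 16/1 = 16.000
Order: J4 → J3 → J1 → J5 → J2


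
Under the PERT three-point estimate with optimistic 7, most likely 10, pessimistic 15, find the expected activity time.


te = (o + 4m + p) / 6
= (7 + 4×10 + 15) / 6
= (7 + 40 + 15) / 6
= 62 / 6
= 10.33


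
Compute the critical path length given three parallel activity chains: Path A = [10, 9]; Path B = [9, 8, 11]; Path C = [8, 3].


Path A: 10 + 9 = 19
Path B: 9 + 8 + 11 = 28
Path C: 8 + 3 = 11
Critical path = longest = max(19, 28, 11)
= 28 (Path B)


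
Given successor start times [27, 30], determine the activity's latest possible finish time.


LF = min of all successor start times
Successors start at: [27, 30]
LF = min(27, 30)
= 27


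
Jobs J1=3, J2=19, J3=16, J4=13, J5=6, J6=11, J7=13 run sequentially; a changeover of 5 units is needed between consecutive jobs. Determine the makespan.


Makespan = Σ processing + (n-1) × setup
= (3 + 19 + 16 + 13 + 6 + 11 + 13) + (7-1)×5
= 81 + 30
= 111 time units


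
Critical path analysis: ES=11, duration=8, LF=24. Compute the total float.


EF = ES + duration = 11 + 8 = 19
LS = LF - duration = 24 - 8 = 16
Total Float = LF - EF = 24 - 19
(or LS - ES = 16 - 11)
= 5


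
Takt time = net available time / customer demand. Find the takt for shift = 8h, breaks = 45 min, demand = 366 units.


Available = 8×60 - 45 = 435 min
Takt time = 435 / 366
= 1.19 min/unit


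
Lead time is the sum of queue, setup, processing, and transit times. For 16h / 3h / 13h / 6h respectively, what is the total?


Lead time = queue + setup + processing + transit
= 16 + 3 + 13 + 6
= 38 hours


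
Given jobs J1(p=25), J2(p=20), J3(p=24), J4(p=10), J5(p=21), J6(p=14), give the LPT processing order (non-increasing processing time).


LPT: sort by longest processing time first
  J1: p=25
  J3: p=24
  J5: p=21
  J2: p=20
  J6: p=14
  J4: p=10
Order: J1 → J3 → J5 → J2 → J6 → J4


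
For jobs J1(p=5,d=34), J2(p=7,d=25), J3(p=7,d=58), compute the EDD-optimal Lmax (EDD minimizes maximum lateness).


EDD order: J2 → J1 → J3
Completion and lateness:
  J2: C=7, d=25, L=7-25=-18
  J1: C=12, d=34, L=12-34=-22
  J3: C=19, d=58, L=19-58=-39
Lmax = max(-18, -22, -39)
= -18


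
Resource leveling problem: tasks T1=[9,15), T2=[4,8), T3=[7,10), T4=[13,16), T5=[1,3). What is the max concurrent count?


Check each time point for overlaps:
  t=7: 2 tasks active (T2, T3)
Max concurrent = 2


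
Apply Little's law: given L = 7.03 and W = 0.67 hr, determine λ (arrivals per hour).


Little's law: L = λW → λ = L / W
= 7.03 / 0.67
= 10.49 per hour


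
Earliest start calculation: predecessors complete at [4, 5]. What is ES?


ES = max of all predecessor completion times
Predecessors: [4, 5]
ES = max(4, 5)
= 5


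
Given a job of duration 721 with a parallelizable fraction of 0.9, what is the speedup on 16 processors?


Amdahl's law: T_p = T × ((1-p) + p/N)
= 721 × ((1-0.9) + 0.9/16)
= 721 × (0.10 + 0.0563)
= 721 × 0.1562
= 112.66
Speedup = 721/112.66
= 6.40×


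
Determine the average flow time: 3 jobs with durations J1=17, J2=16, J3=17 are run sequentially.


Completion times:
  J1: completes at 17
  J2: completes at 33
  J3: completes at 50
Sum = 100
Average = 100/3
= 33.33


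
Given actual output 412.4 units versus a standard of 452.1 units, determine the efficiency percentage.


Efficiency = (actual / standard) × 100
= (412.4 / 452.1) × 100
= 91.2%


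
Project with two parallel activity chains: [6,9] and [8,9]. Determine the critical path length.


Path A: 6 + 9 = 15
Path B: 8 + 9 = 17
Critical path = longest = max(15, 17)
= 17 (Path B)


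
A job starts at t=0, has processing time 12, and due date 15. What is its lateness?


Completion = 0 + 12 = 12
Lateness = C - d = 12 - 15
= -3


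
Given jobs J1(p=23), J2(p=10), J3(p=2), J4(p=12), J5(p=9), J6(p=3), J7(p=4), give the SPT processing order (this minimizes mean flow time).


SPT: sort by shortest processing time
  J3: p=2
  J6: p=3
  J7: p=4
  J5: p=9
  J2: p=10
  J4: p=12
  J1: p=23
Order: J3 → J6 → J7 → J5 → J2 → J4 → J1


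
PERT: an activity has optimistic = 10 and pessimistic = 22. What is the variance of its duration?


σ² = ((p - o) / 6)² = (p - o)² / 36
= (22 - 10)² / 36
= 12² / 36
= 144 / 36
= 4.0000


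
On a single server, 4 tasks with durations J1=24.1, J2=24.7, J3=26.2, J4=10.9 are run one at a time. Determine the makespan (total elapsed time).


Sequential makespan: sum all processing times
= 24.1 + 24.7 + 26.2 + 10.9
= 85.9 time units


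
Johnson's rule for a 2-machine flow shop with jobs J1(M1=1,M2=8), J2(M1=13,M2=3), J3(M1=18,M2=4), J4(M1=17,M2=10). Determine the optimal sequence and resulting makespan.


Johnson's rule:
Group 1 (M1≤M2, sort by M1): ['J1']
Group 2 (M1>M2, sort desc M2): ['J4', 'J3', 'J2']
Sequence: J1 → J4 → J3 → J2
Makespan calculation:
  J1: M1 done=1, M2 done=9
  J4: M1 done=18, M2 done=28
  J3: M1 done=36, M2 done=40
  J2: M1 done=49, M2 done=52
= Sequence: J1 → J4 → J3 → J2, Makespan: 52


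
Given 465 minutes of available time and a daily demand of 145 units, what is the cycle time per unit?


Cycle time = available time / demand
= 465 / 145
= 3.21 min/unit


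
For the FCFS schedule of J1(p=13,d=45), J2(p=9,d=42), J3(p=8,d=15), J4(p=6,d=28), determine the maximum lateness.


Lateness per job (L = C - d):
  J1: C=13, d=45, L=-32
  J2: C=22, d=42, L=-20
  J3: C=30, d=15, L=15
  J4: C=36, d=28, L=8
Lmax = max(-32, -20, 15, 8)
= 15


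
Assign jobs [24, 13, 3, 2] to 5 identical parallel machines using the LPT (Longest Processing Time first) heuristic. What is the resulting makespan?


Jobs (LPT sorted): [24, 13, 3, 2]
Machines: 5
  J=24 → Machine 1 (load: 0+24=24)
  J=13 → Machine 2 (load: 0+13=13)
  J=3 → Machine 3 (load: 0+3=3)
  J=2 → Machine 4 (load: 0+2=2)
Machine loads: [24, 13, 3, 2, 0]
Makespan = max = 24 time units


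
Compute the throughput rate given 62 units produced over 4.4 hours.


Throughput = units / time
= 62 / 4.4
= 14.1 units/hour


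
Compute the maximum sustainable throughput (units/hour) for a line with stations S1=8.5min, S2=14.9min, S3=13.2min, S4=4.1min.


Bottleneck = longest station time
Station times: [8.5, 14.9, 13.2, 4.1]
Max = 14.9 min
Rate = 60 / 14.9
= 4.03 units/hour (bottleneck: 14.9min)


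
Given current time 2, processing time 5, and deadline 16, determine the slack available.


Slack = due - current_time - processing
= 16 - 2 - 5
= 9


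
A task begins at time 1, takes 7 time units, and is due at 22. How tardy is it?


Completion = start + processing = 1 + 7 = 8
Tardiness = max(0, C - d) = max(0, 8 - 22)
= max(0, -14)
= 0


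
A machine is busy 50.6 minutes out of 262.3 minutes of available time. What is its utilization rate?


Utilization = busy / total × 100
= 50.6 / 262.3 × 100
= 19.3%


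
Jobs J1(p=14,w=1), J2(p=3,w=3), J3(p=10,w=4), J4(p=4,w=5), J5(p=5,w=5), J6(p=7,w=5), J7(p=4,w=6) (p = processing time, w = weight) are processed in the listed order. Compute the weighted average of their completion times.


Completion times:
  J1: C=14, w×C=1×14=14
  J2: C=17, w×C=3×17=51
  J3: C=27, w×C=4×27=108
  J4: C=31, w×C=5×31=155
  J5: C=36, w×C=5×36=180
  J6: C=43, w×C=5×43=215
  J7: C=47, w×C=6×47=282
Sum w×C = 1005
Sum w = 29
Weighted avg = 1005/29
= 34.66


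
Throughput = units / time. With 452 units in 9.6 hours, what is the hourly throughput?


Throughput = units / time
= 452 / 9.6
= 47.1 units/hour


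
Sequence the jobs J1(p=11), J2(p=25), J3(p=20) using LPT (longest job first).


LPT: sort by longest processing time first
  J2: p=25
  J3: p=20
  J1: p=11
Order: J2 → J3 → J1


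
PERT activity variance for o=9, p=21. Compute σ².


σ² = ((p - o) / 6)² = (p - o)² / 36
= (21 - 9)² / 36
= 12² / 36
= 144 / 36
= 4.0000


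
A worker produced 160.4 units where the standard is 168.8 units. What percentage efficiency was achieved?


Efficiency = (actual / standard) × 100
= (160.4 / 168.8) × 100
= 95.0%


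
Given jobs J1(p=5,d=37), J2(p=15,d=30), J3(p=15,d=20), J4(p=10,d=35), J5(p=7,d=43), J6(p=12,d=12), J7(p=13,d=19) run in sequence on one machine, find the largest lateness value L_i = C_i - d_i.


Lateness per job (L = C - d):
  J1: C=5, d=37, L=-32
  J2: C=20, d=30, L=-10
  J3: C=35, d=20, L=15
  J4: C=45, d=35, L=10
  J5: C=52, d=43, L=9
  J6: C=64, d=12, L=52
  J7: C=77, d=19, L=58
Lmax = max(-32, -10, 15, 10, 9, 52, 58)
= 58


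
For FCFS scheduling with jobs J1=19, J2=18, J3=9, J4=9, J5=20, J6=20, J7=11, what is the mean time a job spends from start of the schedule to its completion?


Completion times:
  J1: completes at 19
  J2: completes at 37
  J3: completes at 46
  J4: completes at 55
  J5: completes at 75
  J6: completes at 95
  J7: completes at 106
Sum = 433
Average = 433/7
= 61.86


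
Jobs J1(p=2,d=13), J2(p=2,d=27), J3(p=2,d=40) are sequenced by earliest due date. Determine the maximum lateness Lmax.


EDD order: J1 → J2 → J3
Completion and lateness:
  J1: C=2, d=13, L=2-13=-11
  J2: C=4, d=27, L=4-27=-23
  J3: C=6, d=40, L=6-40=-34
Lmax = max(-11, -23, -34)
= -11


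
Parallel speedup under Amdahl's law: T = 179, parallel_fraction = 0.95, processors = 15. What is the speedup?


Amdahl's law: T_p = T × ((1-p) + p/N)
= 179 × ((1-0.95) + 0.95/15)
= 179 × (0.05 + 0.0633)
= 179 × 0.1133
= 20.29
Speedup = 179/20.29
= 8.82×


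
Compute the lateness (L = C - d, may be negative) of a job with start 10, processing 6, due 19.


Completion = 10 + 6 = 16
Lateness = C - d = 16 - 19
= -3


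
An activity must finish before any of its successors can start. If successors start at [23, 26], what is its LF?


LF = min of all successor start times
Successors start at: [23, 26]
LF = min(23, 26)
= 23


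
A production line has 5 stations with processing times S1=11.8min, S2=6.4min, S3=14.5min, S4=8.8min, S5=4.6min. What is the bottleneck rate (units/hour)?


Bottleneck = longest station time
Station times: [11.8, 6.4, 14.5, 8.8, 4.6]
Max = 14.5 min
Rate = 60 / 14.5
= 4.14 units/hour (bottleneck: 14.5min)


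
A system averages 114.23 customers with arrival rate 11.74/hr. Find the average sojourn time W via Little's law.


Little's law: L = λW → W = L / λ
= 114.23 / 11.74
= 9.73 hours


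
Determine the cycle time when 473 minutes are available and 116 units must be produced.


Cycle time = available time / demand
= 473 / 116
= 4.08 min/unit


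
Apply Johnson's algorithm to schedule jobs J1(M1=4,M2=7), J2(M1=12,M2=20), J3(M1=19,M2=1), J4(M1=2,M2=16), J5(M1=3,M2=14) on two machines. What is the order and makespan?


Johnson's rule:
Group 1 (M1≤M2, sort by M1): ['J4', 'J5', 'J1', 'J2']
Group 2 (M1>M2, sort desc M2): ['J3']
Sequence: J4 → J5 → J1 → J2 → J3
Makespan calculation:
  J4: M1 done=2, M2 done=18
  J5: M1 done=5, M2 done=32
  J1: M1 done=9, M2 done=39
  J2: M1 done=21, M2 done=59
  J3: M1 done=40, M2 done=60
= Sequence: J4 → J5 → J1 → J2 → J3, Makespan: 60


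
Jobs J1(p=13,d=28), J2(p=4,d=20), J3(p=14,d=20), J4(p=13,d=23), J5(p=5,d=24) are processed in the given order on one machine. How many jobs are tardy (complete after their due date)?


Completion vs due date:
  J1: C=13, d=28 → on time
  J2: C=17, d=20 → on time
  J3: C=31, d=20 → TARDY
  J4: C=44, d=23 → TARDY
  J5: C=49, d=24 → TARDY
Tardy jobs: J3, J4, J5
Count = 3


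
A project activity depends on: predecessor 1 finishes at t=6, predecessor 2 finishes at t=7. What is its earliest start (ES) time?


ES = max of all predecessor completion times
Predecessors: [6, 7]
ES = max(6, 7)
= 7


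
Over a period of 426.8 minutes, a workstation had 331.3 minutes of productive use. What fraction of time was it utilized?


Utilization = busy / total × 100
= 331.3 / 426.8 × 100
= 77.6%


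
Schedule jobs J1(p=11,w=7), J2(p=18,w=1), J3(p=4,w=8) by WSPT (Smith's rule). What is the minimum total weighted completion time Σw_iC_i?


WSPT order (by p/w): J3 → J1 → J2
  J3: C=4, w·C=8×4=32
  J1: C=15, w·C=7×15=105
  J2: C=33, w·C=1×33=33
Σ w·C = 170
= 170


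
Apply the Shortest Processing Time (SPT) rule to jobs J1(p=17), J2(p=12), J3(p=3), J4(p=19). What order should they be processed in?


SPT: sort by shortest processing time
  J3: p=3
  J2: p=12
  J1: p=17
  J4: p=19
Order: J3 → J2 → J1 → J4


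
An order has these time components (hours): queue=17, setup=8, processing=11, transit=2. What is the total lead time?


Lead time = queue + setup + processing + transit
= 17 + 8 + 11 + 2
= 38 hours


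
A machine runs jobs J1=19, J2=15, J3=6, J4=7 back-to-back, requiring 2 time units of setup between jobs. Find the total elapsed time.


Makespan = Σ processing + (n-1) × setup
= (19 + 15 + 6 + 7) + (4-1)×2
= 47 + 6
= 53 time units


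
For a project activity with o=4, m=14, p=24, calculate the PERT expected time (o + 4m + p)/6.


te = (o + 4m + p) / 6
= (4 + 4×14 + 24) / 6
= (4 + 56 + 24) / 6
= 84 / 6
= 14.00


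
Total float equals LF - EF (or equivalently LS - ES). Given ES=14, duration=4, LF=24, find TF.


EF = ES + duration = 14 + 4 = 18
LS = LF - duration = 24 - 4 = 20
Total Float = LF - EF = 24 - 18
(or LS - ES = 20 - 14)
= 6


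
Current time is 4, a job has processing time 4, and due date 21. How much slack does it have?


Slack = due - current_time - processing
= 21 - 4 - 4
= 13


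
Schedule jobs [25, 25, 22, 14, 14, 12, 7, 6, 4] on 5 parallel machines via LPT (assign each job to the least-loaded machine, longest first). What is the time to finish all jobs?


Jobs (LPT sorted): [25, 25, 22, 14, 14, 12, 7, 6, 4]
Machines: 5
  J=25 → Machine 1 (load: 0+25=25)
  J=25 → Machine 2 (load: 0+25=25)
  J=22 → Machine 3 (load: 0+22=22)
  J=14 → Machine 4 (load: 0+14=14)
  J=14 → Machine 5 (load: 0+14=14)
  J=12 → Machine 4 (load: 14+12=26)
  J=7 → Machine 5 (load: 14+7=21)
  J=6 → Machine 5 (load: 21+6=27)
  J=4 → Machine 3 (load: 22+4=26)
Machine loads: [25, 25, 26, 26, 27]
Makespan = max = 27 time units


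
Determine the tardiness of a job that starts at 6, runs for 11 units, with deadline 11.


Completion = start + processing = 6 + 11 = 17
Tardiness = max(0, C - d) = max(0, 17 - 11)
= max(0, 6)
= 6


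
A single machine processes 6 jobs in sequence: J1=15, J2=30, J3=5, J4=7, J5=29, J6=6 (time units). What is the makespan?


Sequential makespan: sum all processing times
= 15 + 30 + 5 + 7 + 29 + 6
= 92 time units


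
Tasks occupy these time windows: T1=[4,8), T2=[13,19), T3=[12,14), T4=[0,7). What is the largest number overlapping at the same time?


Check each time point for overlaps:
  t=4: 2 tasks active (T1, T4)
Max concurrent = 2


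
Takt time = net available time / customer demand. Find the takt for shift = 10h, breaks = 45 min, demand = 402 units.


Available = 10×60 - 45 = 555 min
Takt time = 555 / 402
= 1.38 min/unit


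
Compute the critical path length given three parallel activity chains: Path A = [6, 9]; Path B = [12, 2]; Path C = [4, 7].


Path A: 6 + 9 = 15
Path B: 12 + 2 = 14
Path C: 4 + 7 = 11
Critical path = longest = max(15, 14, 11)
= 15 (Path A)


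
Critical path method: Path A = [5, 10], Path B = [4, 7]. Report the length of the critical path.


Path A: 5 + 10 = 15
Path B: 4 + 7 = 11
Critical path = longest = max(15, 11)
= 15 (Path A)


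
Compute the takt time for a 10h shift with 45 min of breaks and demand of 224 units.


Available = 10×60 - 45 = 555 min
Takt time = 555 / 224
= 2.48 min/unit


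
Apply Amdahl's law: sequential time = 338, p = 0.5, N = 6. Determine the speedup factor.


Amdahl's law: T_p = T × ((1-p) + p/N)
= 338 × ((1-0.5) + 0.5/6)
= 338 × (0.50 + 0.0833)
= 338 × 0.5833
= 197.17
Speedup = 338/197.17
= 1.71×


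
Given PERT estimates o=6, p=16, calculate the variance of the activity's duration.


σ² = ((p - o) / 6)² = (p - o)² / 36
= (16 - 6)² / 36
= 10² / 36
= 100 / 36
= 2.7778


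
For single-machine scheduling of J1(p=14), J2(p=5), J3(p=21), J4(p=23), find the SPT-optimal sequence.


SPT: sort by shortest processing time
  J2: p=5
  J1: p=14
  J3: p=21
  J4: p=23
Order: J2 → J1 → J3 → J4


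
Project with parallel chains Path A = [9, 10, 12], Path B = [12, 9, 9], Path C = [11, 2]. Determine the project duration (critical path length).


Path A: 9 + 10 + 12 = 31
Path B: 12 + 9 + 9 = 30
Path C: 11 + 2 = 13
Critical path = longest = max(31, 30, 13)
= 31 (Path A)


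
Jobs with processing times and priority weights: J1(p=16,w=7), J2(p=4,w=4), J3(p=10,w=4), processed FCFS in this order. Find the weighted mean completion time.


Completion times:
  J1: C=16, w×C=7×16=112
  J2: C=20, w×C=4×20=80
  J3: C=30, w×C=4×30=120
Sum w×C = 312
Sum w = 15
Weighted avg = 312/15
= 20.80


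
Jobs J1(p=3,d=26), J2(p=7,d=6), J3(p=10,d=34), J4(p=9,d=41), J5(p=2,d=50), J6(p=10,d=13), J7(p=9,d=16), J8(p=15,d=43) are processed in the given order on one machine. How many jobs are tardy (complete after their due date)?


Completion vs due date:
  J1: C=3, d=26 → on time
  J2: C=10, d=6 → TARDY
  J3: C=20, d=34 → on time
  J4: C=29, d=41 → on time
  J5: C=31, d=50 → on time
  J6: C=41, d=13 → TARDY
  J7: C=50, d=16 → TARDY
  J8: C=65, d=43 → TARDY
Tardy jobs: J2, J6, J7, J8
Count = 4


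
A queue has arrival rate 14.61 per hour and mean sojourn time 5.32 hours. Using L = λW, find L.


Little's law: L = λ × W
= 14.61 × 5.32
= 77.73


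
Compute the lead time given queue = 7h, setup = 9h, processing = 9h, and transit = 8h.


Lead time = queue + setup + processing + transit
= 7 + 9 + 9 + 8
= 33 hours


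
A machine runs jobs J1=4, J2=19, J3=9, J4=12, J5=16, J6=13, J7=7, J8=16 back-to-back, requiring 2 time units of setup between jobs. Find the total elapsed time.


Makespan = Σ processing + (n-1) × setup
= (4 + 19 + 9 + 12 + 16 + 13 + 7 + 16) + (8-1)×2
= 96 + 14
= 110 time units


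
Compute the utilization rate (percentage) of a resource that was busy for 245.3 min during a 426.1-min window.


Utilization = busy / total × 100
= 245.3 / 426.1 × 100
= 57.6%


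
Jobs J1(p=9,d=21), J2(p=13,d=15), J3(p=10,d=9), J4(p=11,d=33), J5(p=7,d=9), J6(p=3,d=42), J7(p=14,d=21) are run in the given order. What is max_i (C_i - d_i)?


Lateness per job (L = C - d):
  J1: C=9, d=21, L=-12
  J2: C=22, d=15, L=7
  J3: C=32, d=9, L=23
  J4: C=43, d=33, L=10
  J5: C=50, d=9, L=41
  J6: C=53, d=42, L=11
  J7: C=67, d=21, L=46
Lmax = max(-12, 7, 23, 10, 41, 11, 46)
= 46


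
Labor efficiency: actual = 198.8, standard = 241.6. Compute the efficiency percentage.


Efficiency = (actual / standard) × 100
= (198.8 / 241.6) × 100
= 82.3%


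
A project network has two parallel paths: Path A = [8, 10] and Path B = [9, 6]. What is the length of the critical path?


Path A: 8 + 10 = 18
Path B: 9 + 6 = 15
Critical path = longest = max(18, 15)
= 18 (Path A)


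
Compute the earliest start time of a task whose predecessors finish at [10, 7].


ES = max of all predecessor completion times
Predecessors: [10, 7]
ES = max(10, 7)
= 10


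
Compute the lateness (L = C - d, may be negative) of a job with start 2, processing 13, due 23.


Completion = 2 + 13 = 15
Lateness = C - d = 15 - 23
= -8


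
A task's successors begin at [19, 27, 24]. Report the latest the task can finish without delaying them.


LF = min of all successor start times
Successors start at: [19, 27, 24]
LF = min(19, 27, 24)
= 19


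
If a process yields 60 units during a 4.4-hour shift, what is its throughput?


Throughput = units / time
= 60 / 4.4
= 13.6 units/hour


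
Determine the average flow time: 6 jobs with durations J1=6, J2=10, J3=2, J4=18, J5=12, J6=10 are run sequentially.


Completion times:
  J1: completes at 6
  J2: completes at 16
  J3: completes at 18
  J4: completes at 36
  J5: completes at 48
  J6: completes at 58
Sum = 182
Average = 182/6
= 30.33


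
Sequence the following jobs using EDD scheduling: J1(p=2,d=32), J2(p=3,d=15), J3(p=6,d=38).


EDD: sort by earliest due date
  J2: d=15, p=3
  J1: d=32, p=2
  J3: d=38, p=6
Order: J2 → J1 → J3


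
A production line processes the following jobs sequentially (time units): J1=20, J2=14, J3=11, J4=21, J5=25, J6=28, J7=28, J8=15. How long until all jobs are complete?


Sequential makespan: sum all processing times
= 20 + 14 + 11 + 21 + 25 + 28 + 28 + 15
= 162 time units


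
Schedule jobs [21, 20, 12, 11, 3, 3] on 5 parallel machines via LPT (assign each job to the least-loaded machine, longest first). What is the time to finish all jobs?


Jobs (LPT sorted): [21, 20, 12, 11, 3, 3]
Machines: 5
  J=21 → Machine 1 (load: 0+21=21)
  J=20 → Machine 2 (load: 0+20=20)
  J=12 → Machine 3 (load: 0+12=12)
  J=11 → Machine 4 (load: 0+11=11)
  J=3 → Machine 5 (load: 0+3=3)
  J=3 → Machine 5 (load: 3+3=6)
Machine loads: [21, 20, 12, 11, 6]
Makespan = max = 21 time units


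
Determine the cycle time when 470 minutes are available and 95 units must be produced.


Cycle time = available time / demand
= 470 / 95
= 4.95 min/unit


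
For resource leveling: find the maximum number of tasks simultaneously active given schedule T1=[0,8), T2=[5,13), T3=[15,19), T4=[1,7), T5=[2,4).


Check each time point for overlaps:
  t=2: 3 tasks active (T1, T4, T5)
Max concurrent = 3


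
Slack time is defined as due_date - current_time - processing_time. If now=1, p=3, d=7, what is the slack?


Slack = due - current_time - processing
= 7 - 1 - 3
= 3


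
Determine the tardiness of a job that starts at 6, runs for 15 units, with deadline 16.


Completion = start + processing = 6 + 15 = 21
Tardiness = max(0, C - d) = max(0, 21 - 16)
= max(0, 5)
= 5


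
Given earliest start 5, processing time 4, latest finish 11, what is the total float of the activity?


EF = ES + duration = 5 + 4 = 9
LS = LF - duration = 11 - 4 = 7
Total Float = LF - EF = 11 - 9
(or LS - ES = 7 - 5)
= 2


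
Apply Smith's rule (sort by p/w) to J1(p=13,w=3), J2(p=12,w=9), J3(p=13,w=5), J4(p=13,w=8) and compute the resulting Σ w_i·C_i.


WSPT order (by p/w): J2 → J4 → J3 → J1
  J2: C=12, w·C=9×12=108
  J4: C=25, w·C=8×25=200
  J3: C=38, w·C=5×38=190
  J1: C=51, w·C=3×51=153
Σ w·C = 651
= 651


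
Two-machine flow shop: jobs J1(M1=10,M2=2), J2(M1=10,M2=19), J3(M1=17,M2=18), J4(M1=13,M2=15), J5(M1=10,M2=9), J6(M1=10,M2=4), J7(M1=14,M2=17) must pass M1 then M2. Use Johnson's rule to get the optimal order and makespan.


Johnson's rule:
Group 1 (M1≤M2, sort by M1): ['J2', 'J4', 'J7', 'J3']
Group 2 (M1>M2, sort desc M2): ['J5', 'J6', 'J1']
Sequence: J2 → J4 → J7 → J3 → J5 → J6 → J1
Makespan calculation:
  J2: M1 done=10, M2 done=29
  J4: M1 done=23, M2 done=44
  J7: M1 done=37, M2 done=61
  J3: M1 done=54, M2 done=79
  J5: M1 done=64, M2 done=88
  J6: M1 done=74, M2 done=92
  J1: M1 done=84, M2 done=94
= Sequence: J2 → J4 → J7 → J3 → J5 → J6 → J1, Makespan: 94


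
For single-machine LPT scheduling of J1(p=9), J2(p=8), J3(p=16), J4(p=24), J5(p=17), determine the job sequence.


LPT: sort by longest processing time first
  J4: p=24
  J5: p=17
  J3: p=16
  J1: p=9
  J2: p=8
Order: J4 → J5 → J3 → J1 → J2


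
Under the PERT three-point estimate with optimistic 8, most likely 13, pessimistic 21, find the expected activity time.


te = (o + 4m + p) / 6
= (8 + 4×13 + 21) / 6
= (8 + 52 + 21) / 6
= 81 / 6
= 13.50


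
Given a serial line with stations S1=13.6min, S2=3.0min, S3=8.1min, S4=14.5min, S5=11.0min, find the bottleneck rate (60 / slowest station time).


Bottleneck = longest station time
Station times: [13.6, 3.0, 8.1, 14.5, 11.0]
Max = 14.5 min
Rate = 60 / 14.5
= 4.14 units/hour (bottleneck: 14.5min)


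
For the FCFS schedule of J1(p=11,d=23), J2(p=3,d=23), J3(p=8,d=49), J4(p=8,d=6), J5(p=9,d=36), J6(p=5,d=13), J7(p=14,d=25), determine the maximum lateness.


Lateness per job (L = C - d):
  J1: C=11, d=23, L=-12
  J2: C=14, d=23, L=-9
  J3: C=22, d=49, L=-27
  J4: C=30, d=6, L=24
  J5: C=39, d=36, L=3
  J6: C=44, d=13, L=31
  J7: C=58, d=25, L=33
Lmax = max(-12, -9, -27, 24, 3, 31, 33)
= 33


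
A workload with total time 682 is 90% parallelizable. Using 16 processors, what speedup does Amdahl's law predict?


Amdahl's law: T_p = T × ((1-p) + p/N)
= 682 × ((1-0.9) + 0.9/16)
= 682 × (0.10 + 0.0563)
= 682 × 0.1562
= 106.56
Speedup = 682/106.56
= 6.40×


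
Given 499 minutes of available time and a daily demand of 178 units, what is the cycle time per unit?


Cycle time = available time / demand
= 499 / 178
= 2.80 min/unit


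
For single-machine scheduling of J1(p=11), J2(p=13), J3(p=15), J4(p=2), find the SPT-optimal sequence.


SPT: sort by shortest processing time
  J4: p=2
  J1: p=11
  J2: p=13
  J3: p=15
Order: J4 → J1 → J2 → J3


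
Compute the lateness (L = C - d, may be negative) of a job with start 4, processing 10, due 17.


Completion = 4 + 10 = 14
Lateness = C - d = 14 - 17
= -3


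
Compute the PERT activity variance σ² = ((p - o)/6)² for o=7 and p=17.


σ² = ((p - o) / 6)² = (p - o)² / 36
= (17 - 7)² / 36
= 10² / 36
= 100 / 36
= 2.7778


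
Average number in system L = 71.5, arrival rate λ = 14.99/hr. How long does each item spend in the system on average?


Little's law: L = λW → W = L / λ
= 71.5 / 14.99
= 4.77 hours


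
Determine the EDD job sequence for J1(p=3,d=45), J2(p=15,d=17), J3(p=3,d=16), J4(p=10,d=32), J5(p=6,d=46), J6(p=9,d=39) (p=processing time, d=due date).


EDD: sort by earliest due date
  J3: d=16, p=3
  J2: d=17, p=15
  J4: d=32, p=10
  J6: d=39, p=9
  J1: d=45, p=3
  J5: d=46, p=6
Order: J3 → J2 → J4 → J6 → J1 → J5


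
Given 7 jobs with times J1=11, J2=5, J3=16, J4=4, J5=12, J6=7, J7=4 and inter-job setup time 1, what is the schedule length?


Makespan = Σ processing + (n-1) × setup
= (11 + 5 + 16 + 4 + 12 + 7 + 4) + (7-1)×1
= 59 + 6
= 65 time units


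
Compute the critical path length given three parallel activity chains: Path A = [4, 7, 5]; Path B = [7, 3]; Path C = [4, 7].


Path A: 4 + 7 + 5 = 16
Path B: 7 + 3 = 10
Path C: 4 + 7 = 11
Critical path = longest = max(16, 10, 11)
= 16 (Path A)


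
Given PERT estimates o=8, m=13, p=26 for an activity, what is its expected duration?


te = (o + 4m + p) / 6
= (8 + 4×13 + 26) / 6
= (8 + 52 + 26) / 6
= 86 / 6
= 14.33


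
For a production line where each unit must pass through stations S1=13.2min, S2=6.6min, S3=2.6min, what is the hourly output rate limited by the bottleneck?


Bottleneck = longest station time
Station times: [13.2, 6.6, 2.6]
Max = 13.2 min
Rate = 60 / 13.2
= 4.55 units/hour (bottleneck: 13.2min)


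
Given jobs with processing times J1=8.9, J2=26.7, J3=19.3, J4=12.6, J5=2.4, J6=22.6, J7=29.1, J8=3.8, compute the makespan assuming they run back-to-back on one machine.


Sequential makespan: sum all processing times
= 8.9 + 26.7 + 19.3 + 12.6 + 2.4 + 22.6 + 29.1 + 3.8
= 125.4 time units


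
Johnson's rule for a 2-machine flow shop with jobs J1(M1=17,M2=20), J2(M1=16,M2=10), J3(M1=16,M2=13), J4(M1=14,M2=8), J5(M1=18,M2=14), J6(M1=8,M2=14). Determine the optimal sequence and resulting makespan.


Johnson's rule:
Group 1 (M1≤M2, sort by M1): ['J6', 'J1']
Group 2 (M1>M2, sort desc M2): ['J5', 'J3', 'J2', 'J4']
Sequence: J6 → J1 → J5 → J3 → J2 → J4
Makespan calculation:
  J6: M1 done=8, M2 done=22
  J1: M1 done=25, M2 done=45
  J5: M1 done=43, M2 done=59
  J3: M1 done=59, M2 done=72
  J2: M1 done=75, M2 done=85
  J4: M1 done=89, M2 done=97
= Sequence: J6 → J1 → J5 → J3 → J2 → J4, Makespan: 97


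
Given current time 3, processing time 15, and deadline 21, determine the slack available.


Slack = due - current_time - processing
= 21 - 3 - 15
= 3


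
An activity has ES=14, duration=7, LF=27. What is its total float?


EF = ES + duration = 14 + 7 = 21
LS = LF - duration = 27 - 7 = 20
Total Float = LF - EF = 27 - 21
(or LS - ES = 20 - 14)
= 6


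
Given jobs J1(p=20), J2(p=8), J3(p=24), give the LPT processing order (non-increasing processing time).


LPT: sort by longest processing time first
  J3: p=24
  J1: p=20
  J2: p=8
Order: J3 → J1 → J2


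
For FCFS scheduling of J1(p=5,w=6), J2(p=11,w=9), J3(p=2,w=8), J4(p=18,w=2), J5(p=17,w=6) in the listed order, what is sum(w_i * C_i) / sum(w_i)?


Completion times:
  J1: C=5, w×C=6×5=30
  J2: C=16, w×C=9×16=144
  J3: C=18, w×C=8×18=144
  J4: C=36, w×C=2×36=72
  J5: C=53, w×C=6×53=318
Sum w×C = 708
Sum w = 31
Weighted avg = 708/31
= 22.84
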